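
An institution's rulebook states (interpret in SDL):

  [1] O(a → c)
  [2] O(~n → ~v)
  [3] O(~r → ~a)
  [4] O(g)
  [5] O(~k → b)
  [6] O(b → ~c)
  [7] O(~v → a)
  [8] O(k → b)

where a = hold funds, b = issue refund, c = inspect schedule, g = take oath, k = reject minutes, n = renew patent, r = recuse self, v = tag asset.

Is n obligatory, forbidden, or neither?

Premises 8 and 5 are O(k → b) and O(~k → b); every ideal world satisfies k or ~k, so in either case b holds — hence O(b).
Premise 6 is O(b → ~c); since O(b), deontic closure gives O(~c).
The contrapositive of premise 1 (O(a → c)) is O(~c → ~a), and O(~c) is already established, so O(~a).
Premise 7 is O(~v → a); contrapositively O(~a → v). Since O(~a) holds, K gives O(v).
Premise 2 is O(~n → ~v); contrapositively O(v → n). Since O(v) holds, K gives O(n).
Premises 3, 4 do not contribute to this derivation.
Hence n is obligatory.

Obligatory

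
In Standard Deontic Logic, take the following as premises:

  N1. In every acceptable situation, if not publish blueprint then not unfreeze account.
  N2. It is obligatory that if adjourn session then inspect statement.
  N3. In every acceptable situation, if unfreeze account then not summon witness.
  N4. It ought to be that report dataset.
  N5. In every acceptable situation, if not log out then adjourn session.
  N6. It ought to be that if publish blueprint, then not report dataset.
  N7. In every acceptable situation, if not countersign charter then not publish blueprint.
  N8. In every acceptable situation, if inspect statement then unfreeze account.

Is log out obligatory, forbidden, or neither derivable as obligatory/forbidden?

Premise 4 gives O(report_dataset).
Premise 6 is O(publish_blueprint → ¬report_dataset); contrapositively O(report_dataset → ¬publish_blueprint). Since O(report_dataset) holds, K gives O(¬publish_blueprint).
From O(¬publish_blueprint) and premise 1, O(¬publish_blueprint → ¬unfreeze_account), we obtain O(¬unfreeze_account).
The contrapositive of premise 8 (O(inspect_statement → unfreeze_account)) is O(¬unfreeze_account → ¬inspect_statement), and O(¬unfreeze_account) is already established, so O(¬inspect_statement).
Premise 2, O(adjourn_session → inspect_statement), contraposes to O(¬inspect_statement → ¬adjourn_session); with O(¬inspect_statement) we get O(¬adjourn_session).
Premise 5, O(¬log_out → adjourn_session), contraposes to O(¬adjourn_session → log_out); with O(¬adjourn_session) we get O(log_out).
Premises 3, 7 do not contribute to this derivation.
Hence log_out is obligatory.

Obligatory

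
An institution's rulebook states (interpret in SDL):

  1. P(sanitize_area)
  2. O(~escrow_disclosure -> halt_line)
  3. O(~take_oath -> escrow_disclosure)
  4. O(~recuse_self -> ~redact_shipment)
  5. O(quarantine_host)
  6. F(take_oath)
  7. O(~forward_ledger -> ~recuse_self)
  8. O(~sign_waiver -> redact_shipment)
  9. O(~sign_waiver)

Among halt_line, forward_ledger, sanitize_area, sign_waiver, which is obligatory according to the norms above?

forward_ledger

Premise 9 states O(~sign_waiver) outright.
Premise 8 is O(~sign_waiver -> redact_shipment); since O(~sign_waiver), deontic closure gives O(redact_shipment).
Premise 4 is O(~recuse_self -> ~redact_shipment); contrapositively O(redact_shipment -> recuse_self). Since O(redact_shipment) holds, K gives O(recuse_self).
Premise 7 is O(~forward_ledger -> ~recuse_self); contrapositively O(recuse_self -> forward_ledger). Since O(recuse_self) holds, K gives O(forward_ledger).
So O(forward_ledger) holds — forward_ledger is obligatory. None of the other listed options is made obligatory by any chain of premises.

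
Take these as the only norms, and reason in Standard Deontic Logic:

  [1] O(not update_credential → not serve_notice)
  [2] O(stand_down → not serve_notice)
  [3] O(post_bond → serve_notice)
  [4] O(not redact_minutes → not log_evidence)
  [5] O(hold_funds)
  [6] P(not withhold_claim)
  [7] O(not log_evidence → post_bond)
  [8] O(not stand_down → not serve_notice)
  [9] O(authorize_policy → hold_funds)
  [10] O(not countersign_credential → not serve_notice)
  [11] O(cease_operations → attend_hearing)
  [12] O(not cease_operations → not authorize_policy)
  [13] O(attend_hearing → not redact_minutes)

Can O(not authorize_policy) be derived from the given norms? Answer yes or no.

Yes

Premises 2 and 8 are O(stand_down → not serve_notice) and O(not stand_down → not serve_notice); every ideal world satisfies stand_down or not stand_down, so in either case not serve_notice holds — hence O(not serve_notice).
Premise 3, O(post_bond → serve_notice), contraposes to O(not serve_notice → not post_bond); with O(not serve_notice) we get O(not post_bond).
Premise 7 is O(not log_evidence → post_bond); contrapositively O(not post_bond → log_evidence). Since O(not post_bond) holds, K gives O(log_evidence).
Premise 4 is O(not redact_minutes → not log_evidence); contrapositively O(log_evidence → redact_minutes). Since O(log_evidence) holds, K gives O(redact_minutes).
The contrapositive of premise 13 (O(attend_hearing → not redact_minutes)) is O(redact_minutes → not attend_hearing), and O(redact_minutes) is already established, so O(not attend_hearing).
Premise 11 is O(cease_operations → attend_hearing); contrapositively O(not attend_hearing → not cease_operations). Since O(not attend_hearing) holds, K gives O(not cease_operations).
From O(not cease_operations) and premise 12, O(not cease_operations → not authorize_policy), we obtain O(not authorize_policy).
Premises 1, 5, 6, 9, 10 do not contribute to this derivation.
So O(not authorize_policy) follows.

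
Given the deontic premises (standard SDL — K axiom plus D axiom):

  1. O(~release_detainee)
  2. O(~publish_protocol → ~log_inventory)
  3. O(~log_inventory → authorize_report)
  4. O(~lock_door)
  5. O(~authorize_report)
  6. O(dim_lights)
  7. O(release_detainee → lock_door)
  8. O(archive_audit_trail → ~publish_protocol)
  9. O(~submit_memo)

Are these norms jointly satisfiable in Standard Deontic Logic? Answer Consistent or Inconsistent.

Consistent

Premise 7 is O(release_detainee → lock_door), but O(release_detainee) is not derivable from the premises, so it does not yield O(lock_door).
So O(lock_door) is not derivable, and the apparent clash with O(~lock_door) does not arise.
A world satisfying every obligation exists (e.g. archive_audit_trail=false, authorize_report=false, dim_lights=true, lock_door=false, log_inventory=true, publish_protocol=true, release_detainee=false, submit_memo=false); no atom is both obligatory and forbidden, so the set is consistent.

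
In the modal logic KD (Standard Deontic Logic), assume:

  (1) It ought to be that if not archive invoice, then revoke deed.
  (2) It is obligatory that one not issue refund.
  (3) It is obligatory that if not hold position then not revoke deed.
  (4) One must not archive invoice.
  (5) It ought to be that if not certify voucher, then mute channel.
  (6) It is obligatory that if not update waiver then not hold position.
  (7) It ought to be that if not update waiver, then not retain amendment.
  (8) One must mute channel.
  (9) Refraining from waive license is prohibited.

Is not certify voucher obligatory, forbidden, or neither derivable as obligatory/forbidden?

Premise 5 is O(¬certify_voucher → mute_channel); even if O(mute_channel) held, inferring O(¬certify_voucher) would be affirming the consequent — invalid.
No premise or chain of K-axiom applications forces O(¬certify_voucher), and none forces O(certify_voucher). So ¬certify_voucher is neither obligatory nor forbidden under these norms.

Neither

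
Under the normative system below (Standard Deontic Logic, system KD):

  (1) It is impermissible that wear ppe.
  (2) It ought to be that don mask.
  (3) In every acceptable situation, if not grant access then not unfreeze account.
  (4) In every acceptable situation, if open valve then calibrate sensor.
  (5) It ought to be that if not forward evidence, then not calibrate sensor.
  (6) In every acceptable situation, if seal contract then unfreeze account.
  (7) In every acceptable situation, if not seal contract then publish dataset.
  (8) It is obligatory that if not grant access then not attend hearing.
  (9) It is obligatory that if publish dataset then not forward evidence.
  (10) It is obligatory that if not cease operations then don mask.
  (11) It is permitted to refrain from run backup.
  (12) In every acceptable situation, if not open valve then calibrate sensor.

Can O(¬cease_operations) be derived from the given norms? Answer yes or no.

No

Premise 10 is O(¬cease_operations → don_mask); even if O(don_mask) held, inferring O(¬cease_operations) would be affirming the consequent — invalid.
No other premise forces O(¬cease_operations). An ideal world satisfying every premise can still have ¬cease_operations false, so O(¬cease_operations) is not derivable.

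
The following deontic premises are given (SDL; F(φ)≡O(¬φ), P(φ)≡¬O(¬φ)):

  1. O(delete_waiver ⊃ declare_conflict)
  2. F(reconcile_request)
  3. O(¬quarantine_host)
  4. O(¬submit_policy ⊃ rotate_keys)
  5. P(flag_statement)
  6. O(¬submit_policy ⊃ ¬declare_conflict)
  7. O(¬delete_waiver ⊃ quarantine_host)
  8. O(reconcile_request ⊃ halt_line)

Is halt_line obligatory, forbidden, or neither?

Neither

Premise 8 is O(reconcile_request ⊃ halt_line), but O(reconcile_request) is not derivable from the premises, so it does not yield O(halt_line).
No premise or chain of K-axiom applications forces O(halt_line), and none forces O(¬halt_line). So halt_line is neither obligatory nor forbidden under these norms.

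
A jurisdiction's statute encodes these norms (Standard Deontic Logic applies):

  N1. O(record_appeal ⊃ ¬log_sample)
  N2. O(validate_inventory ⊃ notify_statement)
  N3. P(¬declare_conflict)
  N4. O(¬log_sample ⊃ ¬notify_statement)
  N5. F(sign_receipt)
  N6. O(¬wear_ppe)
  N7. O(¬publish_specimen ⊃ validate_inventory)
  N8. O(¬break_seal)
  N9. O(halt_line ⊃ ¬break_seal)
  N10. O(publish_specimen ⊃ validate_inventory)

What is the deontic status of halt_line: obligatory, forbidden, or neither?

Neither

Premise 9 is O(halt_line ⊃ ¬break_seal); even if O(¬break_seal) held, inferring O(halt_line) would be affirming the consequent — invalid.
No premise or chain of K-axiom applications forces O(halt_line), and none forces O(¬halt_line). So halt_line is neither obligatory nor forbidden under these norms.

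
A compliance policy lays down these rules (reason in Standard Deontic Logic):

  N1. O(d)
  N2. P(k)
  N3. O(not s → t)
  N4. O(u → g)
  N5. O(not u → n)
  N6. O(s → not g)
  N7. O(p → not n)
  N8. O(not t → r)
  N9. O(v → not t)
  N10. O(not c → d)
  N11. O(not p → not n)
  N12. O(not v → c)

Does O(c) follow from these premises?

By case analysis on not p: premise 11 gives O(not p → not n) and premise 7 gives O(p → not n), so O(not n) either way.
Premise 5 is O(not u → n); contrapositively O(not n → u). Since O(not n) holds, K gives O(u).
From O(u) and premise 4, O(u → g), we obtain O(g).
The contrapositive of premise 6 (O(s → not g)) is O(g → not s), and O(g) is already established, so O(not s).
From O(not s) and premise 3, O(not s → t), we obtain O(t).
Premise 9 is O(v → not t); contrapositively O(t → not v). Since O(t) holds, K gives O(not v).
Applying K to premise 12 (O(not v → c)) and O(not v) yields O(c).
Premises 1, 2, 8, 10 do not contribute to this derivation.
So O(c) follows.

Yes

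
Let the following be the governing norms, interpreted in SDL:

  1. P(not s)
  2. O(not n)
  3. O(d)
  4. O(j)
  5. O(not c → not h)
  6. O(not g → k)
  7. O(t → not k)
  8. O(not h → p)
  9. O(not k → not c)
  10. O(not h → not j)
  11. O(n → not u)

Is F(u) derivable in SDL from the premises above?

No

Premise 11 is O(n → not u), but O(n) is not derivable from the premises, so it does not yield O(not u).
No other premise forces O(not u). An ideal world satisfying every premise can still have u true, so F(u) is not derivable.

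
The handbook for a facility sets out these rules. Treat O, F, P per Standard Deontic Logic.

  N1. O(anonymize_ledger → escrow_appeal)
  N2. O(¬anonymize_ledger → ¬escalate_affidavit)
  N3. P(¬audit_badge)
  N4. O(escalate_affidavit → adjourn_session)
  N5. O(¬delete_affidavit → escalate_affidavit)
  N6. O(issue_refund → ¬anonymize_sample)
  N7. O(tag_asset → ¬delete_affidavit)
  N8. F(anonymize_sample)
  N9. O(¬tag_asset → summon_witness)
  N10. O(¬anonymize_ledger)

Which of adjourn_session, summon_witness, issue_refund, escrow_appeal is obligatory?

summon_witness

Premise 10 gives O(¬anonymize_ledger).
From O(¬anonymize_ledger) and premise 2, O(¬anonymize_ledger → ¬escalate_affidavit), we obtain O(¬escalate_affidavit).
Premise 5, O(¬delete_affidavit → escalate_affidavit), contraposes to O(¬escalate_affidavit → delete_affidavit); with O(¬escalate_affidavit) we get O(delete_affidavit).
Premise 7 is O(tag_asset → ¬delete_affidavit); contrapositively O(delete_affidavit → ¬tag_asset). Since O(delete_affidavit) holds, K gives O(¬tag_asset).
Premise 9 is O(¬tag_asset → summon_witness); since O(¬tag_asset), deontic closure gives O(summon_witness).
So O(summon_witness) holds — summon_witness is obligatory. None of the other listed options is made obligatory by any chain of premises.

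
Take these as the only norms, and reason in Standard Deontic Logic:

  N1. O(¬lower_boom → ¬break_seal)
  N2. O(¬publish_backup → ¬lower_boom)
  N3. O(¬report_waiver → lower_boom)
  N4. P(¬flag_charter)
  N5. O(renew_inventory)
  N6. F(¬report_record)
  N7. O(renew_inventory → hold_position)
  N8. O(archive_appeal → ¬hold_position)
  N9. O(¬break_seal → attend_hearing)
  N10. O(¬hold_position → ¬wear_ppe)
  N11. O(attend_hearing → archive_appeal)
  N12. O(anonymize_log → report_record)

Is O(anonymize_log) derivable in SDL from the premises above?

Premise 12 is O(anonymize_log → report_record); even if O(report_record) held, inferring O(anonymize_log) would be affirming the consequent — invalid.
No other premise forces O(anonymize_log). An ideal world satisfying every premise can still have anonymize_log false, so O(anonymize_log) is not derivable.

No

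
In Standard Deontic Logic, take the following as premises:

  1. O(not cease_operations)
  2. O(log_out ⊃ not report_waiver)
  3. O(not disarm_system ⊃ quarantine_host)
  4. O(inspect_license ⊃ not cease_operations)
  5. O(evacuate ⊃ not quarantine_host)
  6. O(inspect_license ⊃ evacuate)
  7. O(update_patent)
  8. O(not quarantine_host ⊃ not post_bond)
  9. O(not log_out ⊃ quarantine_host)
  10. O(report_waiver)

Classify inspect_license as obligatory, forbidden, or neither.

Premise 10 gives O(report_waiver).
Premise 2, O(log_out ⊃ not report_waiver), contraposes to O(report_waiver ⊃ not log_out); with O(report_waiver) we get O(not log_out).
With premise 9, O(not log_out ⊃ quarantine_host), the K-axiom yields O(quarantine_host).
Premise 5, O(evacuate ⊃ not quarantine_host), contraposes to O(quarantine_host ⊃ not evacuate); with O(quarantine_host) we get O(not evacuate).
The contrapositive of premise 6 (O(inspect_license ⊃ evacuate)) is O(not evacuate ⊃ not inspect_license), and O(not evacuate) is already established, so O(not inspect_license).
Premises 1, 3, 4, 7, 8 do not contribute to this derivation.
Thus O(not inspect_license), which is F(inspect_license): inspect_license is forbidden.

Forbidden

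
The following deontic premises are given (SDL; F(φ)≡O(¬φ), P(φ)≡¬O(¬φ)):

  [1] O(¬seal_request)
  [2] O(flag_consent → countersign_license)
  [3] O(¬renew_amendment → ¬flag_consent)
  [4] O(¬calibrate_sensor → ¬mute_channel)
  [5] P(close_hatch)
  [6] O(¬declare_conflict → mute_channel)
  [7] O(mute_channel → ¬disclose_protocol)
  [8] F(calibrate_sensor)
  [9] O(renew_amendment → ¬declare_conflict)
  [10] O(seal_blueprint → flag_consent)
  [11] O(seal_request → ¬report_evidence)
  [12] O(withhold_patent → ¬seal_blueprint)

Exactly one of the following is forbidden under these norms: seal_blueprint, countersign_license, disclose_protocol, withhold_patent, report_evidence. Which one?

seal_blueprint

F(calibrate_sensor) at premise 8 means O(¬calibrate_sensor).
From O(¬calibrate_sensor) and premise 4, O(¬calibrate_sensor → ¬mute_channel), we obtain O(¬mute_channel).
Premise 6 is O(¬declare_conflict → mute_channel); contrapositively O(¬mute_channel → declare_conflict). Since O(¬mute_channel) holds, K gives O(declare_conflict).
The contrapositive of premise 9 (O(renew_amendment → ¬declare_conflict)) is O(declare_conflict → ¬renew_amendment), and O(declare_conflict) is already established, so O(¬renew_amendment).
Applying K to premise 3 (O(¬renew_amendment → ¬flag_consent)) and O(¬renew_amendment) yields O(¬flag_consent).
Premise 10, O(seal_blueprint → flag_consent), contraposes to O(¬flag_consent → ¬seal_blueprint); with O(¬flag_consent) we get O(¬seal_blueprint).
So O(¬seal_blueprint) holds, i.e. seal_blueprint is forbidden. None of the other listed options is forbidden under the premises.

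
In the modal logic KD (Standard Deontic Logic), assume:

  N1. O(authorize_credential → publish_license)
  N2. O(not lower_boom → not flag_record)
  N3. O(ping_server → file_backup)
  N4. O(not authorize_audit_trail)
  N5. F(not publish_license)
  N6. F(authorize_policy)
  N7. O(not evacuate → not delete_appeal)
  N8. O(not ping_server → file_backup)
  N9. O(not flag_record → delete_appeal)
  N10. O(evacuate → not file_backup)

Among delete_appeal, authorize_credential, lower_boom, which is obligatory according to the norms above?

lower_boom

By case analysis on not ping_server: premise 8 gives O(not ping_server → file_backup) and premise 3 gives O(ping_server → file_backup), so O(file_backup) either way.
Premise 10, O(evacuate → not file_backup), contraposes to O(file_backup → not evacuate); with O(file_backup) we get O(not evacuate).
From O(not evacuate) and premise 7, O(not evacuate → not delete_appeal), we obtain O(not delete_appeal).
Premise 9, O(not flag_record → delete_appeal), contraposes to O(not delete_appeal → flag_record); with O(not delete_appeal) we get O(flag_record).
Premise 2, O(not lower_boom → not flag_record), contraposes to O(flag_record → lower_boom); with O(flag_record) we get O(lower_boom).
So O(lower_boom) holds — lower_boom is obligatory. None of the other listed options is made obligatory by any chain of premises.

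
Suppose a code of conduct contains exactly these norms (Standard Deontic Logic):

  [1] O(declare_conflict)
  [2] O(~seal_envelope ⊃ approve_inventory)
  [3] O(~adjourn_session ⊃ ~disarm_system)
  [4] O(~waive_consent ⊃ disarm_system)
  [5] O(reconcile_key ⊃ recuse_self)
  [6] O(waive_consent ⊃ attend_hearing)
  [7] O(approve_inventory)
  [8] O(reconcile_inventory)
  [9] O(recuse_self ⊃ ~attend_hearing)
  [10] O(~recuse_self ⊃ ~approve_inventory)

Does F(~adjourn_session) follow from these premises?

Premise 7 gives O(approve_inventory).
Premise 10, O(~recuse_self ⊃ ~approve_inventory), contraposes to O(approve_inventory ⊃ recuse_self); with O(approve_inventory) we get O(recuse_self).
Premise 9 is O(recuse_self ⊃ ~attend_hearing); since O(recuse_self), deontic closure gives O(~attend_hearing).
Premise 6, O(waive_consent ⊃ attend_hearing), contraposes to O(~attend_hearing ⊃ ~waive_consent); with O(~attend_hearing) we get O(~waive_consent).
Premise 4 is O(~waive_consent ⊃ disarm_system); since O(~waive_consent), deontic closure gives O(disarm_system).
Premise 3, O(~adjourn_session ⊃ ~disarm_system), contraposes to O(disarm_system ⊃ adjourn_session); with O(disarm_system) we get O(adjourn_session).
Premises 1, 2, 5, 8 do not contribute to this derivation.
So O(adjourn_session) holds, i.e. F(~adjourn_session). The claim follows.

Yes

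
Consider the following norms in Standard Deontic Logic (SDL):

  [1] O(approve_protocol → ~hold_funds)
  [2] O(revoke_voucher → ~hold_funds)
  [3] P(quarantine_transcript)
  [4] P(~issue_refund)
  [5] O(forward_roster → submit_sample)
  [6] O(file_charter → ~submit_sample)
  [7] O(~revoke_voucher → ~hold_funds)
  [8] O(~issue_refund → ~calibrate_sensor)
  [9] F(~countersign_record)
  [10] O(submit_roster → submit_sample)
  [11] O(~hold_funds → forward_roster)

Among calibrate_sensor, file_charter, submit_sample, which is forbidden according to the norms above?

file_charter

Premises 7 and 2 cover both cases: O(~revoke_voucher → ~hold_funds) and O(revoke_voucher → ~hold_funds). Since ~revoke_voucher ∨ revoke_voucher is a tautology, O(~hold_funds) follows.
From O(~hold_funds) and premise 11, O(~hold_funds → forward_roster), we obtain O(forward_roster).
Premise 5 is O(forward_roster → submit_sample); since O(forward_roster), deontic closure gives O(submit_sample).
Premise 6, O(file_charter → ~submit_sample), contraposes to O(submit_sample → ~file_charter); with O(submit_sample) we get O(~file_charter).
So O(~file_charter) holds, i.e. file_charter is forbidden. None of the other listed options is forbidden under the premises.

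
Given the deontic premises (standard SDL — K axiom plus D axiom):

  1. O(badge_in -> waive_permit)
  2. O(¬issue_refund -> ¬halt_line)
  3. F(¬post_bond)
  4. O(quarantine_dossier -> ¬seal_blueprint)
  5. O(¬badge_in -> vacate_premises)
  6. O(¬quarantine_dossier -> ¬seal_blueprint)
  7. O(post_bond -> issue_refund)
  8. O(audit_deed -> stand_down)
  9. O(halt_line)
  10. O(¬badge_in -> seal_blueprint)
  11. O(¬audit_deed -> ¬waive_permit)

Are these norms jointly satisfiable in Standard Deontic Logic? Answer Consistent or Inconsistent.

Consistent

Premise 2 is O(¬issue_refund -> ¬halt_line), but O(¬issue_refund) is not derivable from the premises, so it does not yield O(¬halt_line).
So O(¬halt_line) is not derivable, and the apparent clash with O(halt_line) does not arise.
A world satisfying every obligation exists (e.g. audit_deed=true, badge_in=true, halt_line=true, issue_refund=true, post_bond=true, quarantine_dossier=false, seal_blueprint=false, stand_down=true, vacate_premises=false, waive_permit=true); no atom is both obligatory and forbidden, so the set is consistent.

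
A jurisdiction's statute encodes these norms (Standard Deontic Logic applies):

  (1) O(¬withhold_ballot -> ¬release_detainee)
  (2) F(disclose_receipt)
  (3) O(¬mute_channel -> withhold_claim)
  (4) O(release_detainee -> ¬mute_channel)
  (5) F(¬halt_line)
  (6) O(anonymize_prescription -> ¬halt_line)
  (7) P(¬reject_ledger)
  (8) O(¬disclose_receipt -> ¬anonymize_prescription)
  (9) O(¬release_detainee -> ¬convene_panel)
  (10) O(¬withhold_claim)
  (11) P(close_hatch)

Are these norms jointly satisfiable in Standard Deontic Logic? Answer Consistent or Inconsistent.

Consistent

Premise 6 is O(anonymize_prescription -> ¬halt_line), but O(anonymize_prescription) is not derivable from the premises, so it does not yield O(¬halt_line).
So O(¬halt_line) is not derivable, and the apparent clash with O(halt_line) does not arise.
A world satisfying every obligation exists (e.g. anonymize_prescription=false, close_hatch=false, convene_panel=false, disclose_receipt=false, halt_line=true, mute_channel=true, reject_ledger=false, release_detainee=false, withhold_ballot=false, withhold_claim=false); no atom is both obligatory and forbidden, so the set is consistent.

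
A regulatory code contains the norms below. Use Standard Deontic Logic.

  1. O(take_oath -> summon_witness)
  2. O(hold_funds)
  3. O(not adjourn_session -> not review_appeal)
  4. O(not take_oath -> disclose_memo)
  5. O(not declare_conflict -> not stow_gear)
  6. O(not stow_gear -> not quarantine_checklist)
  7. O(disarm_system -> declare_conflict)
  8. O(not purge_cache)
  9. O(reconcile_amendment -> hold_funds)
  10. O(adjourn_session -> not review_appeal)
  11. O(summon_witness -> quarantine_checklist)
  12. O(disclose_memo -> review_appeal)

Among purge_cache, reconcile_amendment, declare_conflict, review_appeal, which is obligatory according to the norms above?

Premises 10 and 3 are O(adjourn_session -> not review_appeal) and O(not adjourn_session -> not review_appeal); every ideal world satisfies adjourn_session or not adjourn_session, so in either case not review_appeal holds — hence O(not review_appeal).
Premise 12 is O(disclose_memo -> review_appeal); contrapositively O(not review_appeal -> not disclose_memo). Since O(not review_appeal) holds, K gives O(not disclose_memo).
Premise 4, O(not take_oath -> disclose_memo), contraposes to O(not disclose_memo -> take_oath); with O(not disclose_memo) we get O(take_oath).
With premise 1, O(take_oath -> summon_witness), the K-axiom yields O(summon_witness).
Premise 11 is O(summon_witness -> quarantine_checklist); since O(summon_witness), deontic closure gives O(quarantine_checklist).
The contrapositive of premise 6 (O(not stow_gear -> not quarantine_checklist)) is O(quarantine_checklist -> stow_gear), and O(quarantine_checklist) is already established, so O(stow_gear).
Premise 5 is O(not declare_conflict -> not stow_gear); contrapositively O(stow_gear -> declare_conflict). Since O(stow_gear) holds, K gives O(declare_conflict).
So O(declare_conflict) holds — declare_conflict is obligatory. None of the other listed options is made obligatory by any chain of premises.

declare_conflict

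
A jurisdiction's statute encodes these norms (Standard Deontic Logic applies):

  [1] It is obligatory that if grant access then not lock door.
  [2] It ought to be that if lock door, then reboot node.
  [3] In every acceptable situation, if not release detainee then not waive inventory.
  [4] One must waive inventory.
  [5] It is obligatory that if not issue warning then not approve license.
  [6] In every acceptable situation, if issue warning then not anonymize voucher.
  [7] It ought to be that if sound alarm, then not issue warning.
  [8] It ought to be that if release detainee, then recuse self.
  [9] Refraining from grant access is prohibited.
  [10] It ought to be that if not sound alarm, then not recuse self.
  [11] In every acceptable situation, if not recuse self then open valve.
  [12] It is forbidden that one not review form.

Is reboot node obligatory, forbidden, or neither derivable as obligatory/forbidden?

Premise 2 is O(lock_door → reboot_node), but O(lock_door) is not derivable from the premises, so it does not yield O(reboot_node).
No premise or chain of K-axiom applications forces O(reboot_node), and none forces O(¬reboot_node). So reboot_node is neither obligatory nor forbidden under these norms.

Neither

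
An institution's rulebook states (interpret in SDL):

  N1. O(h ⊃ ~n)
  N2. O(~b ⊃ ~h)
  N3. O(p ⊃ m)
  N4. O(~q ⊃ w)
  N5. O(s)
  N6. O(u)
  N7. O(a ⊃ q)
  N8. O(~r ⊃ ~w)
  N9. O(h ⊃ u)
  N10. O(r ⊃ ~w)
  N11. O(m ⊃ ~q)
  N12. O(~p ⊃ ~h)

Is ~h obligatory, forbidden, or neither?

Premises 10 and 8 cover both cases: O(r ⊃ ~w) and O(~r ⊃ ~w). Since r ∨ ~r is a tautology, O(~w) follows.
The contrapositive of premise 4 (O(~q ⊃ w)) is O(~w ⊃ q), and O(~w) is already established, so O(q).
Premise 11 is O(m ⊃ ~q); contrapositively O(q ⊃ ~m). Since O(q) holds, K gives O(~m).
The contrapositive of premise 3 (O(p ⊃ m)) is O(~m ⊃ ~p), and O(~m) is already established, so O(~p).
With premise 12, O(~p ⊃ ~h), the K-axiom yields O(~h).
Premises 1, 2, 5, 6, 7, 9 do not contribute to this derivation.
Hence ~h is obligatory.

Obligatory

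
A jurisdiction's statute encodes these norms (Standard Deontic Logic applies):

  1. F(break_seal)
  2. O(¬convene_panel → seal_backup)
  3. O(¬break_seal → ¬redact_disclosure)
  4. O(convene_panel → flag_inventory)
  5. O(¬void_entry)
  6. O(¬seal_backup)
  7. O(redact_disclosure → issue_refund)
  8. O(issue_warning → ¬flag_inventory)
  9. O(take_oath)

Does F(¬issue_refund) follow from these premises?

No

Premise 7 is O(redact_disclosure → issue_refund), but O(redact_disclosure) is not derivable from the premises, so it does not yield O(issue_refund).
No other premise forces O(issue_refund). An ideal world satisfying every premise can still have ¬issue_refund true, so F(¬issue_refund) is not derivable.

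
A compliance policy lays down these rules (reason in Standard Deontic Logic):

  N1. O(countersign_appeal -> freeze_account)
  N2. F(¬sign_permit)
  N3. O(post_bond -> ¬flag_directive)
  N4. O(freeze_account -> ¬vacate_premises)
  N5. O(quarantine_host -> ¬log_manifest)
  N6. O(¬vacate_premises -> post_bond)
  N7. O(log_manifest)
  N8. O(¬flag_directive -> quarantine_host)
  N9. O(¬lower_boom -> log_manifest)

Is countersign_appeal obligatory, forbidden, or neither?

Premise 7 states O(log_manifest) outright.
Premise 5, O(quarantine_host -> ¬log_manifest), contraposes to O(log_manifest -> ¬quarantine_host); with O(log_manifest) we get O(¬quarantine_host).
The contrapositive of premise 8 (O(¬flag_directive -> quarantine_host)) is O(¬quarantine_host -> flag_directive), and O(¬quarantine_host) is already established, so O(flag_directive).
The contrapositive of premise 3 (O(post_bond -> ¬flag_directive)) is O(flag_directive -> ¬post_bond), and O(flag_directive) is already established, so O(¬post_bond).
Premise 6, O(¬vacate_premises -> post_bond), contraposes to O(¬post_bond -> vacate_premises); with O(¬post_bond) we get O(vacate_premises).
Premise 4 is O(freeze_account -> ¬vacate_premises); contrapositively O(vacate_premises -> ¬freeze_account). Since O(vacate_premises) holds, K gives O(¬freeze_account).
The contrapositive of premise 1 (O(countersign_appeal -> freeze_account)) is O(¬freeze_account -> ¬countersign_appeal), and O(¬freeze_account) is already established, so O(¬countersign_appeal).
Premises 2, 9 do not contribute to this derivation.
Thus O(¬countersign_appeal), which is F(countersign_appeal): countersign_appeal is forbidden.

Forbidden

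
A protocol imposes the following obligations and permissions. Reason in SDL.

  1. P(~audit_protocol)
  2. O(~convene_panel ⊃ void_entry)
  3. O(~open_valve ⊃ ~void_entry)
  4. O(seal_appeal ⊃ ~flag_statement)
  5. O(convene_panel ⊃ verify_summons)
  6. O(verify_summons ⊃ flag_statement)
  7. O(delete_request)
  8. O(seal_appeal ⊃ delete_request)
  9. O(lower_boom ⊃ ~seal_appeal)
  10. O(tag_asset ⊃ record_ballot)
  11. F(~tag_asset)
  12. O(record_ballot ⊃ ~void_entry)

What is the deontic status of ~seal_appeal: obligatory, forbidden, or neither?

F(~tag_asset) at premise 11 means O(tag_asset).
From O(tag_asset) and premise 10, O(tag_asset ⊃ record_ballot), we obtain O(record_ballot).
Premise 12 is O(record_ballot ⊃ ~void_entry); since O(record_ballot), deontic closure gives O(~void_entry).
Premise 2, O(~convene_panel ⊃ void_entry), contraposes to O(~void_entry ⊃ convene_panel); with O(~void_entry) we get O(convene_panel).
Applying K to premise 5 (O(convene_panel ⊃ verify_summons)) and O(convene_panel) yields O(verify_summons).
From O(verify_summons) and premise 6, O(verify_summons ⊃ flag_statement), we obtain O(flag_statement).
Premise 4 is O(seal_appeal ⊃ ~flag_statement); contrapositively O(flag_statement ⊃ ~seal_appeal). Since O(flag_statement) holds, K gives O(~seal_appeal).
Premises 1, 3, 7, 8, 9 do not contribute to this derivation.
Hence ~seal_appeal is obligatory.

Obligatory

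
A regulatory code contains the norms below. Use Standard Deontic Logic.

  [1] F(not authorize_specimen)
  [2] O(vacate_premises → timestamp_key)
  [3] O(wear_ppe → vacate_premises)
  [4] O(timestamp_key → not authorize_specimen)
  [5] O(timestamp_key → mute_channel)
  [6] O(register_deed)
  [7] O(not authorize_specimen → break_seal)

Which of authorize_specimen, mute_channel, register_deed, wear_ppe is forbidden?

wear_ppe

F(not authorize_specimen) at premise 1 means O(authorize_specimen).
The contrapositive of premise 4 (O(timestamp_key → not authorize_specimen)) is O(authorize_specimen → not timestamp_key), and O(authorize_specimen) is already established, so O(not timestamp_key).
Premise 2, O(vacate_premises → timestamp_key), contraposes to O(not timestamp_key → not vacate_premises); with O(not timestamp_key) we get O(not vacate_premises).
Premise 3 is O(wear_ppe → vacate_premises); contrapositively O(not vacate_premises → not wear_ppe). Since O(not vacate_premises) holds, K gives O(not wear_ppe).
So O(not wear_ppe) holds, i.e. wear_ppe is forbidden. None of the other listed options is forbidden under the premises.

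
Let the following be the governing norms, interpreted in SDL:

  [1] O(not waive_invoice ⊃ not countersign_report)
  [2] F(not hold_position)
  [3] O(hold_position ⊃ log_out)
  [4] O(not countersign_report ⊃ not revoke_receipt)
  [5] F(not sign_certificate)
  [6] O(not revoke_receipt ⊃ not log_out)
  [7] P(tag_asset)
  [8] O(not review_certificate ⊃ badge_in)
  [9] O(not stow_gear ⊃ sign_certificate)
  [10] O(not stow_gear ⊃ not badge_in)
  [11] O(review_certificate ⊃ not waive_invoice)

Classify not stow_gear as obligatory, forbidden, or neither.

Premise 2 is F(not hold_position), i.e. O(hold_position).
Premise 3 is O(hold_position ⊃ log_out); since O(hold_position), deontic closure gives O(log_out).
Premise 6, O(not revoke_receipt ⊃ not log_out), contraposes to O(log_out ⊃ revoke_receipt); with O(log_out) we get O(revoke_receipt).
Premise 4, O(not countersign_report ⊃ not revoke_receipt), contraposes to O(revoke_receipt ⊃ countersign_report); with O(revoke_receipt) we get O(countersign_report).
Premise 1, O(not waive_invoice ⊃ not countersign_report), contraposes to O(countersign_report ⊃ waive_invoice); with O(countersign_report) we get O(waive_invoice).
Premise 11, O(review_certificate ⊃ not waive_invoice), contraposes to O(waive_invoice ⊃ not review_certificate); with O(waive_invoice) we get O(not review_certificate).
From O(not review_certificate) and premise 8, O(not review_certificate ⊃ badge_in), we obtain O(badge_in).
Premise 10, O(not stow_gear ⊃ not badge_in), contraposes to O(badge_in ⊃ stow_gear); with O(badge_in) we get O(stow_gear).
Premises 5, 7, 9 do not contribute to this derivation.
Thus O(stow_gear), which is F(not stow_gear): not stow_gear is forbidden.

Forbidden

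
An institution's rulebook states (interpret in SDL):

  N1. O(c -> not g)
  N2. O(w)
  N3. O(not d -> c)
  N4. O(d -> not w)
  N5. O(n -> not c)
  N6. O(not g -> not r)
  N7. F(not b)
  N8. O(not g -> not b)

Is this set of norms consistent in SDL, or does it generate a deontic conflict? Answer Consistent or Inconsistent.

Inconsistent

F(not b) at premise 7 means O(b).
The contrapositive of premise 8 (O(not g -> not b)) is O(b -> g), and O(b) is already established, so O(g).
The contrapositive of premise 1 (O(c -> not g)) is O(g -> not c), and O(g) is already established, so O(not c).
The contrapositive of premise 3 (O(not d -> c)) is O(not c -> d), and O(not c) is already established, so O(d).
From O(d) and premise 4, O(d -> not w), we obtain O(not w).
But premise 2 directly asserts O(w).
We now have both O(not w) and O(w) — w is simultaneously obligatory and forbidden, violating the D-axiom.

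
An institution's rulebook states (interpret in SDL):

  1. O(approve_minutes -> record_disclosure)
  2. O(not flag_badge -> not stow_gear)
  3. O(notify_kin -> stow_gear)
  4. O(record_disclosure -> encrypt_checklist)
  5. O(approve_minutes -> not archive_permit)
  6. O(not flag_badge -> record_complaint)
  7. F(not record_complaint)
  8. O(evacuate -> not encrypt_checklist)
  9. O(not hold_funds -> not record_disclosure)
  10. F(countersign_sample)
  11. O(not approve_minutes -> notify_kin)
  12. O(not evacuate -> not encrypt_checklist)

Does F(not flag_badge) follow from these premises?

Yes

By case analysis on evacuate: premise 8 gives O(evacuate -> not encrypt_checklist) and premise 12 gives O(not evacuate -> not encrypt_checklist), so O(not encrypt_checklist) either way.
Premise 4, O(record_disclosure -> encrypt_checklist), contraposes to O(not encrypt_checklist -> not record_disclosure); with O(not encrypt_checklist) we get O(not record_disclosure).
Premise 1 is O(approve_minutes -> record_disclosure); contrapositively O(not record_disclosure -> not approve_minutes). Since O(not record_disclosure) holds, K gives O(not approve_minutes).
From O(not approve_minutes) and premise 11, O(not approve_minutes -> notify_kin), we obtain O(notify_kin).
From O(notify_kin) and premise 3, O(notify_kin -> stow_gear), we obtain O(stow_gear).
Premise 2, O(not flag_badge -> not stow_gear), contraposes to O(stow_gear -> flag_badge); with O(stow_gear) we get O(flag_badge).
Premises 5, 6, 7, 9, 10 do not contribute to this derivation.
So O(flag_badge) holds, i.e. F(not flag_badge). The claim follows.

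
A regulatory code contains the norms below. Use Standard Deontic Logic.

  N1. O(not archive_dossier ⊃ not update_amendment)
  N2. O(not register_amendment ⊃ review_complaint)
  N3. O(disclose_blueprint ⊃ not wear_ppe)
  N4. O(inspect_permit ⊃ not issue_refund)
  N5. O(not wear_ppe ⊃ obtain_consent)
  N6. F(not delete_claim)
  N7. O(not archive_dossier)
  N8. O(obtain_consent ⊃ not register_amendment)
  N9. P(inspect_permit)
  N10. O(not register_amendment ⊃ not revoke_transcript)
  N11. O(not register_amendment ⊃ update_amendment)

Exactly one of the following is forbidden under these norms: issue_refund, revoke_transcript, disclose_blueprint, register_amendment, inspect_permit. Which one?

Premise 7 states O(not archive_dossier) outright.
From O(not archive_dossier) and premise 1, O(not archive_dossier ⊃ not update_amendment), we obtain O(not update_amendment).
Premise 11, O(not register_amendment ⊃ update_amendment), contraposes to O(not update_amendment ⊃ register_amendment); with O(not update_amendment) we get O(register_amendment).
Premise 8 is O(obtain_consent ⊃ not register_amendment); contrapositively O(register_amendment ⊃ not obtain_consent). Since O(register_amendment) holds, K gives O(not obtain_consent).
The contrapositive of premise 5 (O(not wear_ppe ⊃ obtain_consent)) is O(not obtain_consent ⊃ wear_ppe), and O(not obtain_consent) is already established, so O(wear_ppe).
The contrapositive of premise 3 (O(disclose_blueprint ⊃ not wear_ppe)) is O(wear_ppe ⊃ not disclose_blueprint), and O(wear_ppe) is already established, so O(not disclose_blueprint).
So O(not disclose_blueprint) holds, i.e. disclose_blueprint is forbidden. None of the other listed options is forbidden under the premises.

disclose_blueprint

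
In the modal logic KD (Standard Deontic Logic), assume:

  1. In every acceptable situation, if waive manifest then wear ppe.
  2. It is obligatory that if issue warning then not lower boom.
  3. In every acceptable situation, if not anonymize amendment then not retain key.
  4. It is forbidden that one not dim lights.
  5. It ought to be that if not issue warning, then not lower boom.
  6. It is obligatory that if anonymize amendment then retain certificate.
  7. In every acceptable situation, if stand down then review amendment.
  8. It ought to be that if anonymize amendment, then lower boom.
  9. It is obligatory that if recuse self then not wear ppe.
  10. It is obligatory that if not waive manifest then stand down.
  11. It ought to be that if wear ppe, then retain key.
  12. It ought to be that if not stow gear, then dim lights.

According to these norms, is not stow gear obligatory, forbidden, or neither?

Neither

Premise 12 is O(¬stow_gear → dim_lights); even if O(dim_lights) held, inferring O(¬stow_gear) would be affirming the consequent — invalid.
No premise or chain of K-axiom applications forces O(¬stow_gear), and none forces O(stow_gear). So ¬stow_gear is neither obligatory nor forbidden under these norms.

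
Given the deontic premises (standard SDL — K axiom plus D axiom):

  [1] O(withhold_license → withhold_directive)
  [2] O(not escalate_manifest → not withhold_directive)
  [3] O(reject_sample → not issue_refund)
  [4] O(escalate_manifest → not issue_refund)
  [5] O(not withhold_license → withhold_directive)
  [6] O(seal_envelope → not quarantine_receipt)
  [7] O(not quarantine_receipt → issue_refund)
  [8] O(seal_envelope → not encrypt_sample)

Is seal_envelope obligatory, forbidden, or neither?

Premises 1 and 5 are O(withhold_license → withhold_directive) and O(not withhold_license → withhold_directive); every ideal world satisfies withhold_license or not withhold_license, so in either case withhold_directive holds — hence O(withhold_directive).
The contrapositive of premise 2 (O(not escalate_manifest → not withhold_directive)) is O(withhold_directive → escalate_manifest), and O(withhold_directive) is already established, so O(escalate_manifest).
Applying K to premise 4 (O(escalate_manifest → not issue_refund)) and O(escalate_manifest) yields O(not issue_refund).
Premise 7 is O(not quarantine_receipt → issue_refund); contrapositively O(not issue_refund → quarantine_receipt). Since O(not issue_refund) holds, K gives O(quarantine_receipt).
Premise 6, O(seal_envelope → not quarantine_receipt), contraposes to O(quarantine_receipt → not seal_envelope); with O(quarantine_receipt) we get O(not seal_envelope).
Premises 3, 8 do not contribute to this derivation.
Thus O(not seal_envelope), which is F(seal_envelope): seal_envelope is forbidden.

Forbidden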